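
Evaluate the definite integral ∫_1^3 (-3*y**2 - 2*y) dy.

-34

By the power rule, an antiderivative is F(y) = -y**3 - y**2.
Then F(3) - F(1) = (-36) - (-2) = -34.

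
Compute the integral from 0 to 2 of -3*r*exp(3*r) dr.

-5*exp(6)/3 - 1/3

Integrate by parts once (u = r, dv = -3*exp(3*r) dr).
An antiderivative is F(r) = (-3*r + 1)*exp(3*r)/3.
Then F(2) - F(0) = (-5*exp(6)/3) - (1/3) = -5*exp(6)/3 - 1/3.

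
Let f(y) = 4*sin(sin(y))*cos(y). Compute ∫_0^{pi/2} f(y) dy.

4 - 4*cos(1)

Let u = sin(y), so du = cos(y) dy. When y = 0, u = 0; when y = pi/2, u = 1.
The integral becomes 4·∫ sin(u) du from 0 to 1, with antiderivative -4*cos(u).
Back in y: F(y) = -4*cos(sin(y)).
Then F(pi/2) - F(0) = (-4*cos(1)) - (-4) = 4 - 4*cos(1).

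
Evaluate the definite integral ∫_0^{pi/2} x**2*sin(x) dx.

-2 + pi

Integrate by parts twice (u = x^2, dv = sin(x) dx).
An antiderivative is F(x) = -x**2*cos(x) + 2*x*sin(x) + 2*cos(x).
Then F(pi/2) - F(0) = (pi) - (2) = -2 + pi.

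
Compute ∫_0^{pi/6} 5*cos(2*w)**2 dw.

5*sqrt(3)/16 + 5*pi/12

Use the identity cos^2(2*w) = (1 + cos(4*w))/2.
An antiderivative is F(w) = 5*w/2 + 5*sin(4*w)/8.
Then F(pi/6) - F(0) = (5*sqrt(3)/16 + 5*pi/12) - (0) = 5*sqrt(3)/16 + 5*pi/12.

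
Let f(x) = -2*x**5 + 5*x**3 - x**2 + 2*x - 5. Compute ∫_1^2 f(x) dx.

By the power rule, an antiderivative is F(x) = -x**6/3 + 5*x**4/4 - x**3/3 + x**2 - 5*x.
Then F(2) - F(1) = (-10) - (-41/12) = -79/12.

-79/12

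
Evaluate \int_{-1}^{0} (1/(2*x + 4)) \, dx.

log(2)/2

An antiderivative is F(x) = log(2*x + 4)/2.
Then F(0) - F(-1) = (log(2)) - (log(2)/2) = log(2)/2.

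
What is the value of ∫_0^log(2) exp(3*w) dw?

7/3

Let u = exp(w), so du = exp(w) dw. When w = 0, u = 1; when w = log(2), u = 2.
The integral becomes ∫ u**2 du from 1 to 2, with antiderivative u**3/3.
Back in w: F(w) = exp(3*w)/3.
Then F(log(2)) - F(0) = (8/3) - (1/3) = 7/3.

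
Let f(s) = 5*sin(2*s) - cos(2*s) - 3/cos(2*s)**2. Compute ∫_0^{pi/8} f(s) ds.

An antiderivative is F(s) = -sin(2*s)/2 - 5*cos(2*s)/2 - 3*tan(2*s)/2.
Then F(pi/8) - F(0) = (-3*sqrt(2)/2 - 3/2) - (-5/2) = 1 - 3*sqrt(2)/2.

1 - 3*sqrt(2)/2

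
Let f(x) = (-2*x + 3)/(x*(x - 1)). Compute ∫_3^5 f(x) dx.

Factor the denominator: x**2 - x = x(x - 1).
Partial fractions: (-2*x + 3)/(x*(x - 1)) = -3/x + 1/(x - 1).
An antiderivative is F(x) = -3*log(x) + log(x - 1).
Then F(5) - F(3) = (-3*log(5) + 2*log(2)) - (log(2/27)) = -3*log(5) + log(2) + 3*log(3).

-3*log(5) + log(2) + 3*log(3)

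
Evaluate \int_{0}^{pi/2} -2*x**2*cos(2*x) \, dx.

pi/2

Integrate by parts twice (u = x^2, dv = -2*cos(2*x) dx).
An antiderivative is F(x) = -x**2*sin(2*x) - x*cos(2*x) + sin(2*x)/2.
Then F(pi/2) - F(0) = (pi/2) - (0) = pi/2.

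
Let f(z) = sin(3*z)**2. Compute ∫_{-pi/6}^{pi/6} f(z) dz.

pi/6

Use the identity sin^2(3*z) = (1 - cos(6*z))/2.
An antiderivative is F(z) = z/2 - sin(6*z)/12.
Then F(pi/6) - F(-pi/6) = (pi/12) - (-pi/12) = pi/6.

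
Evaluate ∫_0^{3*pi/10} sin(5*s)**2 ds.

3*pi/20

Use the identity sin^2(5*s) = (1 - cos(10*s))/2.
An antiderivative is F(s) = s/2 - sin(10*s)/20.
Then F(3*pi/10) - F(0) = (3*pi/20) - (0) = 3*pi/20.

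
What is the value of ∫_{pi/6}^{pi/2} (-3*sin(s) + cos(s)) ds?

An antiderivative is F(s) = sin(s) + 3*cos(s).
Then F(pi/2) - F(pi/6) = (1) - (1/2 + 3*sqrt(3)/2) = 1/2 - 3*sqrt(3)/2.

1/2 - 3*sqrt(3)/2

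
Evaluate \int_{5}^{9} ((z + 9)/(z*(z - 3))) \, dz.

-2*log(3) + 3*log(5)

Factor the denominator: z**2 - 3*z = z(z - 3).
Partial fractions: (z + 9)/(z*(z - 3)) = -3/z + 4/(z - 3).
An antiderivative is F(z) = -3*log(z) + 4*log(z - 3).
Then F(9) - F(5) = (log(16/9)) - (-3*log(5) + 4*log(2)) = -2*log(3) + 3*log(5).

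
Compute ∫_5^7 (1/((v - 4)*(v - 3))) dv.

log(3/2)

Factor the denominator: v**2 - 7*v + 12 = (v - 3)(v - 4).
Partial fractions: 1/((v - 4)*(v - 3)) = -1/(v - 3) + 1/(v - 4).
An antiderivative is F(v) = log(v - 4) - log(v - 3).
Then F(7) - F(5) = (log(3/4)) - (-log(2)) = log(3/2).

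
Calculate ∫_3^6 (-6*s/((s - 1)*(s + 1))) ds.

Factor the denominator: s**2 - 1 = (s + 1)(s - 1).
Partial fractions: -6*s/((s - 1)*(s + 1)) = -3/(s + 1) - 3/(s - 1).
An antiderivative is F(s) = -3*log(s - 1) - 3*log(s + 1).
Then F(6) - F(3) = (-3*log(7) - 3*log(5)) - (-9*log(2)) = -3*log(7) - 3*log(5) + 9*log(2).

-3*log(7) - 3*log(5) + 9*log(2)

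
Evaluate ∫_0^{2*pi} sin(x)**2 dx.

pi

Use the identity sin^2(x) = (1 - cos(2*x))/2.
An antiderivative is F(x) = x/2 - sin(2*x)/4.
Then F(2*pi) - F(0) = (pi) - (0) = pi.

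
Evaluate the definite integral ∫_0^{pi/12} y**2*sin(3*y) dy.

-2/27 - sqrt(2)*pi**2/864 + sqrt(2)*pi/108 + sqrt(2)/27

Integrate by parts twice (u = y^2, dv = sin(3*y) dy).
An antiderivative is F(y) = -y**2*cos(3*y)/3 + 2*y*sin(3*y)/9 + 2*cos(3*y)/27.
Then F(pi/12) - F(0) = (sqrt(2)*(-pi**2 + 8*pi + 32)/864) - (2/27) = -2/27 - sqrt(2)*pi**2/864 + sqrt(2)*pi/108 + sqrt(2)/27.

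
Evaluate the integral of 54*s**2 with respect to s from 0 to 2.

144

Let u = 3*s, so du = 3 ds. When s = 0, u = 0; when s = 2, u = 6.
The integral becomes 2·∫ u**2 du from 0 to 6, with antiderivative 2*u**3/3.
Back in s: F(s) = 18*s**3.
Then F(2) - F(0) = (144) - (0) = 144.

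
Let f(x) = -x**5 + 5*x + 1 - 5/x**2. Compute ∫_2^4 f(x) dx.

-2565/4

By the power rule, an antiderivative is F(x) = -x**6/6 + 5*x**2/2 + x + 5/x.
Then F(4) - F(2) = (-7649/12) - (23/6) = -2565/4.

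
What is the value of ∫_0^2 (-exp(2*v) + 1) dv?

5/2 - exp(4)/2

An antiderivative is F(v) = -exp(2*v)/2 + v.
Then F(2) - F(0) = (2 - exp(4)/2) - (-1/2) = 5/2 - exp(4)/2.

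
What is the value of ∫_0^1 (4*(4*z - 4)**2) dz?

Let u = 4*z - 4, so du = 4 dz. When z = 0, u = -4; when z = 1, u = 0.
The integral becomes ∫ u**2 du from -4 to 0, with antiderivative u**3/3.
Back in z: F(z) = (4*z - 4)**3/3.
Then F(1) - F(0) = (0) - (-64/3) = 64/3.

64/3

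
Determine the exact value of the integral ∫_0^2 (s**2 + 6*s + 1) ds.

50/3

By the power rule, an antiderivative is F(s) = s**3/3 + 3*s**2 + s.
Then F(2) - F(0) = (50/3) - (0) = 50/3.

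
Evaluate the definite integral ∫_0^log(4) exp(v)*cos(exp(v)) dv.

-sin(1) + sin(4)

Let u = exp(v), so du = exp(v) dv. When v = 0, u = 1; when v = log(4), u = 4.
The integral becomes ∫ cos(u) du from 1 to 4, with antiderivative sin(u).
Back in v: F(v) = sin(exp(v)).
Then F(log(4)) - F(0) = (sin(4)) - (sin(1)) = -sin(1) + sin(4).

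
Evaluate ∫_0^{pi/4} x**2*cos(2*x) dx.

Integrate by parts twice (u = x^2, dv = cos(2*x) dx).
An antiderivative is F(x) = x**2*sin(2*x)/2 + x*cos(2*x)/2 - sin(2*x)/4.
Then F(pi/4) - F(0) = (-1/4 + pi**2/32) - (0) = -1/4 + pi**2/32.

-1/4 + pi**2/32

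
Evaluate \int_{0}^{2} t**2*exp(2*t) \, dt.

Integrate by parts twice (u = t^2, dv = exp(2*t) dt).
An antiderivative is F(t) = (2*t**2 - 2*t + 1)*exp(2*t)/4.
Then F(2) - F(0) = (5*exp(4)/4) - (1/4) = -1/4 + 5*exp(4)/4.

-1/4 + 5*exp(4)/4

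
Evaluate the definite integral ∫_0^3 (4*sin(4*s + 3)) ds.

cos(3) - cos(15)

Let u = 4*s + 3, so du = 4 ds. When s = 0, u = 3; when s = 3, u = 15.
The integral becomes ∫ sin(u) du from 3 to 15, with antiderivative -cos(u).
Back in s: F(s) = -cos(4*s + 3).
Then F(3) - F(0) = (-cos(15)) - (-cos(3)) = cos(3) - cos(15).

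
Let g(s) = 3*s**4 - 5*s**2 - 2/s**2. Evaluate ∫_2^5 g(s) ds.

By the power rule, an antiderivative is F(s) = 3*s**5/5 - 5*s**3/3 + 2/s.
Then F(5) - F(2) = (25006/15) - (103/15) = 8301/5.

8301/5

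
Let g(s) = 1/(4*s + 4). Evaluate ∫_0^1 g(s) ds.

An antiderivative is F(s) = log(4*s + 4)/4.
Then F(1) - F(0) = (3*log(2)/4) - (log(2)/2) = log(2)/4.

log(2)/4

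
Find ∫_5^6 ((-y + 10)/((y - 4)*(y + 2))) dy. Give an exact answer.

log(49/32)

Factor the denominator: y**2 - 2*y - 8 = (y + 2)(y - 4).
Partial fractions: (-y + 10)/((y - 4)*(y + 2)) = -2/(y + 2) + 1/(y - 4).
An antiderivative is F(y) = log(y - 4) - 2*log(y + 2).
Then F(6) - F(5) = (-log(32)) - (-log(49)) = log(49/32).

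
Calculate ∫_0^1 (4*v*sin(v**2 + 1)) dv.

-2*cos(2) + 2*cos(1)

Let u = v**2 + 1, so du = 2*v dv. When v = 0, u = 1; when v = 1, u = 2.
The integral becomes 2·∫ sin(u) du from 1 to 2, with antiderivative -2*cos(u).
Back in v: F(v) = -2*cos(v**2 + 1).
Then F(1) - F(0) = (-2*cos(2)) - (-2*cos(1)) = -2*cos(2) + 2*cos(1).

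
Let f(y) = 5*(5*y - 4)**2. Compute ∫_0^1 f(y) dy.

Let u = 5*y - 4, so du = 5 dy. When y = 0, u = -4; when y = 1, u = 1.
The integral becomes ∫ u**2 du from -4 to 1, with antiderivative u**3/3.
Back in y: F(y) = (5*y - 4)**3/3.
Then F(1) - F(0) = (1/3) - (-64/3) = 65/3.

65/3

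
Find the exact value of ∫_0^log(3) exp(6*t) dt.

Let u = exp(t), so du = exp(t) dt. When t = 0, u = 1; when t = log(3), u = 3.
The integral becomes ∫ u**5 du from 1 to 3, with antiderivative u**6/6.
Back in t: F(t) = exp(6*t)/6.
Then F(log(3)) - F(0) = (243/2) - (1/6) = 364/3.

364/3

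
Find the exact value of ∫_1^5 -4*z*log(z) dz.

24 - 50*log(5)

Integrate by parts once (u = ln z, dv = -4*z dz).
An antiderivative is F(z) = -z**2*(2*log(z) - 1).
Then F(5) - F(1) = (25 - 50*log(5)) - (1) = 24 - 50*log(5).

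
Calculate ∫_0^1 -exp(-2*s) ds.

An antiderivative is F(s) = exp(-2*s)/2.
Then F(1) - F(0) = (exp(-2)/2) - (1/2) = (1 - exp(2))*exp(-2)/2.

(1 - exp(2))*exp(-2)/2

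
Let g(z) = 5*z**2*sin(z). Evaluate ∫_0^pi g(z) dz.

Integrate by parts twice (u = z^2, dv = 5*sin(z) dz).
An antiderivative is F(z) = -5*z**2*cos(z) + 10*z*sin(z) + 10*cos(z).
Then F(pi) - F(0) = (-10 + 5*pi**2) - (10) = -20 + 5*pi**2.

-20 + 5*pi**2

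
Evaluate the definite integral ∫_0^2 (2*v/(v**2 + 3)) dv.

log(7/3)

Let u = v**2 + 3, so du = 2*v dv. When v = 0, u = 3; when v = 2, u = 7.
The integral becomes ∫ 1/u du from 3 to 7, with antiderivative log(u).
Back in v: F(v) = log(v**2 + 3).
Then F(2) - F(0) = (log(7)) - (log(3)) = log(7/3).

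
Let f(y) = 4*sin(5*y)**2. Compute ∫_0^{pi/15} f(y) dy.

-sqrt(3)/10 + 2*pi/15

Use the identity sin^2(5*y) = (1 - cos(10*y))/2.
An antiderivative is F(y) = 2*y - sin(10*y)/5.
Then F(pi/15) - F(0) = (-sqrt(3)/10 + 2*pi/15) - (0) = -sqrt(3)/10 + 2*pi/15.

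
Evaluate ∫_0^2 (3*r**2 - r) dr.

6

By the power rule, an antiderivative is F(r) = r**3 - r**2/2.
Then F(2) - F(0) = (6) - (0) = 6.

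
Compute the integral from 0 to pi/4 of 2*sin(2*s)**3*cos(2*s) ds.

1/4

Let u = sin(2*s), so du = 2*cos(2*s) ds. When s = 0, u = 0; when s = pi/4, u = 1.
The integral becomes ∫ u**3 du from 0 to 1, with antiderivative u**4/4.
Back in s: F(s) = sin(2*s)**4/4.
Then F(pi/4) - F(0) = (1/4) - (0) = 1/4.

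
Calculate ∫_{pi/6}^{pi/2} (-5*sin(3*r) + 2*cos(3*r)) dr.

-4/3

An antiderivative is F(r) = 2*sin(3*r)/3 + 5*cos(3*r)/3.
Then F(pi/2) - F(pi/6) = (-2/3) - (2/3) = -4/3.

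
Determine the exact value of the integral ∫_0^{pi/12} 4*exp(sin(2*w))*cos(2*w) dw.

Let u = sin(2*w), so du = 2*cos(2*w) dw. When w = 0, u = 0; when w = pi/12, u = 1/2.
The integral becomes 2·∫ exp(u) du from 0 to 1/2, with antiderivative 2*exp(u).
Back in w: F(w) = 2*exp(sin(2*w)).
Then F(pi/12) - F(0) = (2*exp(1/2)) - (2) = -2 + 2*exp(1/2).

-2 + 2*exp(1/2)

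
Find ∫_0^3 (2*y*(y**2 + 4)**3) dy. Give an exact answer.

Let u = y**2 + 4, so du = 2*y dy. When y = 0, u = 4; when y = 3, u = 13.
The integral becomes ∫ u**3 du from 4 to 13, with antiderivative u**4/4.
Back in y: F(y) = (y**2 + 4)**4/4.
Then F(3) - F(0) = (28561/4) - (64) = 28305/4.

28305/4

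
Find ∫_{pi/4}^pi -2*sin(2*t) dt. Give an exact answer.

1

An antiderivative is F(t) = cos(2*t).
Then F(pi) - F(pi/4) = (1) - (0) = 1.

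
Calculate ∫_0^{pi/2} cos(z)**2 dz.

pi/4

Use the identity cos^2(z) = (1 + cos(2*z))/2.
An antiderivative is F(z) = z/2 + sin(2*z)/4.
Then F(pi/2) - F(0) = (pi/4) - (0) = pi/4.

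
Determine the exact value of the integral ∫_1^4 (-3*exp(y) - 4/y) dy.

-3*exp(4) - 8*log(2) + 3*exp(1)

An antiderivative is F(y) = -3*exp(y) - 4*log(y).
Then F(4) - F(1) = (-3*exp(4) - 8*log(2)) - (-3*exp(1)) = -3*exp(4) - 8*log(2) + 3*exp(1).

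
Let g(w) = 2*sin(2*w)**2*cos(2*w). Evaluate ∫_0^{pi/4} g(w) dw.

Let u = sin(2*w), so du = 2*cos(2*w) dw. When w = 0, u = 0; when w = pi/4, u = 1.
The integral becomes ∫ u**2 du from 0 to 1, with antiderivative u**3/3.
Back in w: F(w) = sin(2*w)**3/3.
Then F(pi/4) - F(0) = (1/3) - (0) = 1/3.

1/3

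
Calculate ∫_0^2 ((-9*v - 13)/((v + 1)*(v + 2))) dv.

-4*log(3) - 5*log(2)

Factor the denominator: v**2 + 3*v + 2 = (v + 2)(v + 1).
Partial fractions: (-9*v - 13)/((v + 1)*(v + 2)) = -5/(v + 2) - 4/(v + 1).
An antiderivative is F(v) = -4*log(v + 1) - 5*log(v + 2).
Then F(2) - F(0) = (-10*log(2) - 4*log(3)) - (-log(32)) = -4*log(3) - 5*log(2).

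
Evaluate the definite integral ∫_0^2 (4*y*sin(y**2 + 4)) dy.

Let u = y**2 + 4, so du = 2*y dy. When y = 0, u = 4; when y = 2, u = 8.
The integral becomes 2·∫ sin(u) du from 4 to 8, with antiderivative -2*cos(u).
Back in y: F(y) = -2*cos(y**2 + 4).
Then F(2) - F(0) = (-2*cos(8)) - (-2*cos(4)) = 2*cos(4) - 2*cos(8).

2*cos(4) - 2*cos(8)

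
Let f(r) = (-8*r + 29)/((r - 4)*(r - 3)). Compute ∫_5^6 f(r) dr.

Factor the denominator: r**2 - 7*r + 12 = (r - 3)(r - 4).
Partial fractions: (-8*r + 29)/((r - 4)*(r - 3)) = -5/(r - 3) - 3/(r - 4).
An antiderivative is F(r) = -3*log(r - 4) - 5*log(r - 3).
Then F(6) - F(5) = (-5*log(3) - 3*log(2)) - (-log(32)) = -5*log(3) + 2*log(2).

-5*log(3) + 2*log(2)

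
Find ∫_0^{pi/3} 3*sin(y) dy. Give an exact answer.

3/2

An antiderivative is F(y) = -3*cos(y).
Then F(pi/3) - F(0) = (-3/2) - (-3) = 3/2.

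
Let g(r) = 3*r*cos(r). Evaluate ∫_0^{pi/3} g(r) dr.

Integrate by parts once (u = r, dv = 3*cos(r) dr).
An antiderivative is F(r) = 3*r*sin(r) + 3*cos(r).
Then F(pi/3) - F(0) = (3/2 + sqrt(3)*pi/2) - (3) = -3/2 + sqrt(3)*pi/2.

-3/2 + sqrt(3)*pi/2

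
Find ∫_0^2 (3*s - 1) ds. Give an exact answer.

4

By the power rule, an antiderivative is F(s) = 3*s**2/2 - s.
Then F(2) - F(0) = (4) - (0) = 4.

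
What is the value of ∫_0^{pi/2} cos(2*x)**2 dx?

pi/4

Use the identity cos^2(2*x) = (1 + cos(4*x))/2.
An antiderivative is F(x) = x/2 + sin(4*x)/8.
Then F(pi/2) - F(0) = (pi/4) - (0) = pi/4.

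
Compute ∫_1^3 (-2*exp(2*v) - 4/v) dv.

An antiderivative is F(v) = -exp(2*v) - 4*log(v).
Then F(3) - F(1) = (-exp(6) - log(81)) - (-exp(2)) = -exp(6) - log(81) + exp(2).

-exp(6) - log(81) + exp(2)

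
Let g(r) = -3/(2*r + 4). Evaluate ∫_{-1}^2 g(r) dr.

-log(8)

An antiderivative is F(r) = -3*log(2*r + 4)/2.
Then F(2) - F(-1) = (-9*log(2)/2) - (-3*log(2)/2) = -log(8).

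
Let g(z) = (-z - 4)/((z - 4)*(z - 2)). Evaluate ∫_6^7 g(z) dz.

Factor the denominator: z**2 - 6*z + 8 = (z - 2)(z - 4).
Partial fractions: (-z - 4)/((z - 4)*(z - 2)) = 3/(z - 2) - 4/(z - 4).
An antiderivative is F(z) = -4*log(z - 4) + 3*log(z - 2).
Then F(7) - F(6) = (-4*log(3) + 3*log(5)) - (log(4)) = -4*log(3) - 2*log(2) + 3*log(5).

-4*log(3) - 2*log(2) + 3*log(5)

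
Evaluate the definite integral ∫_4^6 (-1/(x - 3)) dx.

-log(3)

An antiderivative is F(x) = -log(x - 3).
Then F(6) - F(4) = (-log(3)) - (0) = -log(3).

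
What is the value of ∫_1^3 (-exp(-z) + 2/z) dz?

An antiderivative is F(z) = 2*log(z) + exp(-z).
Then F(3) - F(1) = (exp(-3) + 2*log(3)) - (exp(-1)) = -exp(-1) + exp(-3) + 2*log(3).

-exp(-1) + exp(-3) + 2*log(3)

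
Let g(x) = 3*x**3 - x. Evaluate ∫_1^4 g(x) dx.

735/4

By the power rule, an antiderivative is F(x) = 3*x**4/4 - x**2/2.
Then F(4) - F(1) = (184) - (1/4) = 735/4.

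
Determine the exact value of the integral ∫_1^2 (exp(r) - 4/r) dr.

An antiderivative is F(r) = exp(r) - 4*log(r).
Then F(2) - F(1) = (-log(16) + exp(2)) - (exp(1)) = -log(16) - exp(1) + exp(2).

-log(16) - exp(1) + exp(2)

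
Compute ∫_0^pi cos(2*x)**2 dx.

Use the identity cos^2(2*x) = (1 + cos(4*x))/2.
An antiderivative is F(x) = x/2 + sin(4*x)/8.
Then F(pi) - F(0) = (pi/2) - (0) = pi/2.

pi/2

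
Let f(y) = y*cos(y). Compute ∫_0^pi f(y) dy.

-2

Integrate by parts once (u = y, dv = cos(y) dy).
An antiderivative is F(y) = y*sin(y) + cos(y).
Then F(pi) - F(0) = (-1) - (1) = -2.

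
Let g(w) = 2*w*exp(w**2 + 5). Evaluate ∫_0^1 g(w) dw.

-exp(5) + exp(6)

Let u = w**2 + 5, so du = 2*w dw. When w = 0, u = 5; when w = 1, u = 6.
The integral becomes ∫ exp(u) du from 5 to 6, with antiderivative exp(u).
Back in w: F(w) = exp(w**2 + 5).
Then F(1) - F(0) = (exp(6)) - (exp(5)) = -exp(5) + exp(6).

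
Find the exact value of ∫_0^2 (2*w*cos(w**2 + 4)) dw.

Let u = w**2 + 4, so du = 2*w dw. When w = 0, u = 4; when w = 2, u = 8.
The integral becomes ∫ cos(u) du from 4 to 8, with antiderivative sin(u).
Back in w: F(w) = sin(w**2 + 4).
Then F(2) - F(0) = (sin(8)) - (sin(4)) = -sin(4) + sin(8).

-sin(4) + sin(8)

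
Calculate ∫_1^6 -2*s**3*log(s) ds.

Integrate by parts once (u = ln s, dv = -2*s**3 ds).
An antiderivative is F(s) = -s**4*(4*log(s) - 1)/8.
Then F(6) - F(1) = (-648*log(3) - 648*log(2) + 162) - (1/8) = -648*log(3) - 648*log(2) + 1295/8.

-648*log(3) - 648*log(2) + 1295/8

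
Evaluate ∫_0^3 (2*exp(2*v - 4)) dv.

Let u = 2*v - 4, so du = 2 dv. When v = 0, u = -4; when v = 3, u = 2.
The integral becomes ∫ exp(u) du from -4 to 2, with antiderivative exp(u).
Back in v: F(v) = exp(2*v - 4).
Then F(3) - F(0) = (exp(2)) - (exp(-4)) = -(1 - exp(6))*exp(-4).

-(1 - exp(6))*exp(-4)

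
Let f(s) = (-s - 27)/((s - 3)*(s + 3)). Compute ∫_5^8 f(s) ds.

Factor the denominator: s**2 - 9 = (s + 3)(s - 3).
Partial fractions: (-s - 27)/((s - 3)*(s + 3)) = 4/(s + 3) - 5/(s - 3).
An antiderivative is F(s) = -5*log(s - 3) + 4*log(s + 3).
Then F(8) - F(5) = (-5*log(5) + 4*log(11)) - (7*log(2)) = -5*log(5) - 7*log(2) + 4*log(11).

-5*log(5) - 7*log(2) + 4*log(11)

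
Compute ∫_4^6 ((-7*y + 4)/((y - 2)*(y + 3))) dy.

Factor the denominator: y**2 + y - 6 = (y + 3)(y - 2).
Partial fractions: (-7*y + 4)/((y - 2)*(y + 3)) = -5/(y + 3) - 2/(y - 2).
An antiderivative is F(y) = -2*log(y - 2) - 5*log(y + 3).
Then F(6) - F(4) = (-10*log(3) - 4*log(2)) - (-5*log(7) - 2*log(2)) = -10*log(3) - 2*log(2) + 5*log(7).

-10*log(3) - 2*log(2) + 5*log(7)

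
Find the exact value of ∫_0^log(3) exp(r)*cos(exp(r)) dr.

-sin(1) + sin(3)

Let u = exp(r), so du = exp(r) dr. When r = 0, u = 1; when r = log(3), u = 3.
The integral becomes ∫ cos(u) du from 1 to 3, with antiderivative sin(u).
Back in r: F(r) = sin(exp(r)).
Then F(log(3)) - F(0) = (sin(3)) - (sin(1)) = -sin(1) + sin(3).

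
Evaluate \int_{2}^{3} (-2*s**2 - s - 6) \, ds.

-127/6

By the power rule, an antiderivative is F(s) = -2*s**3/3 - s**2/2 - 6*s.
Then F(3) - F(2) = (-81/2) - (-58/3) = -127/6.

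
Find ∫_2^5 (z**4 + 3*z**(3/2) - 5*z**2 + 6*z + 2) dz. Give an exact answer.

By the power rule, an antiderivative is F(z) = 6*z**(5/2)/5 + z**5/5 - 5*z**3/3 + 3*z**2 + 2*z.
Then F(5) - F(2) = (30*sqrt(5) + 1505/3) - (24*sqrt(2)/5 + 136/15) = -24*sqrt(2)/5 + 30*sqrt(5) + 2463/5.

-24*sqrt(2)/5 + 30*sqrt(5) + 2463/5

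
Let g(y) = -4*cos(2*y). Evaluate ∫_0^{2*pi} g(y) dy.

An antiderivative is F(y) = -2*sin(2*y).
Then F(2*pi) - F(0) = (0) - (0) = 0.

0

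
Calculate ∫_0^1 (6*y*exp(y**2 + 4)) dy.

-3*(1 - exp(1))*exp(4)

Let u = y**2 + 4, so du = 2*y dy. When y = 0, u = 4; when y = 1, u = 5.
The integral becomes 3·∫ exp(u) du from 4 to 5, with antiderivative 3*exp(u).
Back in y: F(y) = 3*exp(y**2 + 4).
Then F(1) - F(0) = (3*exp(5)) - (3*exp(4)) = -3*(1 - exp(1))*exp(4).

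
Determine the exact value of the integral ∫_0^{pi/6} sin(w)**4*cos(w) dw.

Let u = sin(w), so du = cos(w) dw. When w = 0, u = 0; when w = pi/6, u = 1/2.
The integral becomes ∫ u**4 du from 0 to 1/2, with antiderivative u**5/5.
Back in w: F(w) = sin(w)**5/5.
Then F(pi/6) - F(0) = (1/160) - (0) = 1/160.

1/160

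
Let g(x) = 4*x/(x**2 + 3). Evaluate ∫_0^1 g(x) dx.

log(16/9)

Let u = x**2 + 3, so du = 2*x dx. When x = 0, u = 3; when x = 1, u = 4.
The integral becomes 2·∫ 1/u du from 3 to 4, with antiderivative 2*log(u).
Back in x: F(x) = 2*log(x**2 + 3).
Then F(1) - F(0) = (log(16)) - (log(9)) = log(16/9).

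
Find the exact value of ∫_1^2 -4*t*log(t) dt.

3 - 8*log(2)

Integrate by parts once (u = ln t, dv = -4*t dt).
An antiderivative is F(t) = -t**2*(2*log(t) - 1).
Then F(2) - F(1) = (4 - 8*log(2)) - (1) = 3 - 8*log(2).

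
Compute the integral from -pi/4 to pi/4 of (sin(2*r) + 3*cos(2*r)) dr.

3

An antiderivative is F(r) = 3*sin(2*r)/2 - cos(2*r)/2.
Then F(pi/4) - F(-pi/4) = (3/2) - (-3/2) = 3.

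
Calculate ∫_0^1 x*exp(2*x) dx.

1/4 + exp(2)/4

Integrate by parts once (u = x, dv = exp(2*x) dx).
An antiderivative is F(x) = (2*x - 1)*exp(2*x)/4.
Then F(1) - F(0) = (exp(2)/4) - (-1/4) = 1/4 + exp(2)/4.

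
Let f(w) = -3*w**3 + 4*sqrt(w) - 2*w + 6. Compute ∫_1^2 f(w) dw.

-131/12 + 16*sqrt(2)/3

By the power rule, an antiderivative is F(w) = -3*w**4/4 + 8*w**(3/2)/3 - w**2 + 6*w.
Then F(2) - F(1) = (-4 + 16*sqrt(2)/3) - (83/12) = -131/12 + 16*sqrt(2)/3.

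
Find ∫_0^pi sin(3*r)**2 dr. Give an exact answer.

pi/2

Use the identity sin^2(3*r) = (1 - cos(6*r))/2.
An antiderivative is F(r) = r/2 - sin(6*r)/12.
Then F(pi) - F(0) = (pi/2) - (0) = pi/2.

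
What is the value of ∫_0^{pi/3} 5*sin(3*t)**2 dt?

5*pi/6

Use the identity sin^2(3*t) = (1 - cos(6*t))/2.
An antiderivative is F(t) = 5*t/2 - 5*sin(6*t)/12.
Then F(pi/3) - F(0) = (5*pi/6) - (0) = 5*pi/6.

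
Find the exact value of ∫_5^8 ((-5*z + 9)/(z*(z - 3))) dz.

Factor the denominator: z**2 - 3*z = z(z - 3).
Partial fractions: (-5*z + 9)/(z*(z - 3)) = -3/z - 2/(z - 3).
An antiderivative is F(z) = -3*log(z) - 2*log(z - 3).
Then F(8) - F(5) = (-9*log(2) - 2*log(5)) - (-3*log(5) - 2*log(2)) = -7*log(2) + log(5).

-7*log(2) + log(5)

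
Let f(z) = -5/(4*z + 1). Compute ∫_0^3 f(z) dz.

-5*log(13)/4

An antiderivative is F(z) = -5*log(4*z + 1)/4.
Then F(3) - F(0) = (-5*log(13)/4) - (0) = -5*log(13)/4.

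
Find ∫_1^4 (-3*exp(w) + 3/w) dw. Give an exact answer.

-3*exp(4) + 3*log(4) + 3*exp(1)

An antiderivative is F(w) = -3*exp(w) + 3*log(w).
Then F(4) - F(1) = (-3*exp(4) + 3*log(4)) - (-3*exp(1)) = -3*exp(4) + 3*log(4) + 3*exp(1).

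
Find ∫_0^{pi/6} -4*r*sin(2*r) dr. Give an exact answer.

Integrate by parts once (u = r, dv = -4*sin(2*r) dr).
An antiderivative is F(r) = 2*r*cos(2*r) - sin(2*r).
Then F(pi/6) - F(0) = (-sqrt(3)/2 + pi/6) - (0) = -sqrt(3)/2 + pi/6.

-sqrt(3)/2 + pi/6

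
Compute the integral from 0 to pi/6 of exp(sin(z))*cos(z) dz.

-1 + exp(1/2)

Let u = sin(z), so du = cos(z) dz. When z = 0, u = 0; when z = pi/6, u = 1/2.
The integral becomes ∫ exp(u) du from 0 to 1/2, with antiderivative exp(u).
Back in z: F(z) = exp(sin(z)).
Then F(pi/6) - F(0) = (exp(1/2)) - (1) = -1 + exp(1/2).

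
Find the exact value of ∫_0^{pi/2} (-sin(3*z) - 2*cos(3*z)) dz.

1/3

An antiderivative is F(z) = -2*sin(3*z)/3 + cos(3*z)/3.
Then F(pi/2) - F(0) = (2/3) - (1/3) = 1/3.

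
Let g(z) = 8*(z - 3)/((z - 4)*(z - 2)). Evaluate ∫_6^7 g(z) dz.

-12*log(2) + 4*log(3) + 4*log(5)

Factor the denominator: z**2 - 6*z + 8 = (z - 2)(z - 4).
Partial fractions: 8*(z - 3)/((z - 4)*(z - 2)) = 4/(z - 2) + 4/(z - 4).
An antiderivative is F(z) = 4*log(z - 4) + 4*log(z - 2).
Then F(7) - F(6) = (4*log(3) + 4*log(5)) - (12*log(2)) = -12*log(2) + 4*log(3) + 4*log(5).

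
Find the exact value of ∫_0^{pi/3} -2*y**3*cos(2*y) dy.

-9/8 - sqrt(3)*pi**3/54 + pi**2/12 + sqrt(3)*pi/4

Integrate by parts 3 times (u = y^3, dv = -2*cos(2*y) dy).
An antiderivative is F(y) = -y**3*sin(2*y) - 3*y**2*cos(2*y)/2 + 3*y*sin(2*y)/2 + 3*cos(2*y)/4.
Then F(pi/3) - F(0) = (-sqrt(3)*pi**3/54 - 3/8 + pi**2/12 + sqrt(3)*pi/4) - (3/4) = -9/8 - sqrt(3)*pi**3/54 + pi**2/12 + sqrt(3)*pi/4.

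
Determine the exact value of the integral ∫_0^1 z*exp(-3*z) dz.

(-4 + exp(3))*exp(-3)/9

Integrate by parts once (u = z, dv = exp(-3*z) dz).
An antiderivative is F(z) = (-3*z - 1)*exp(-3*z)/9.
Then F(1) - F(0) = (-4*exp(-3)/9) - (-1/9) = (-4 + exp(3))*exp(-3)/9.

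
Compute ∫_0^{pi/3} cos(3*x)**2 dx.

pi/6

Use the identity cos^2(3*x) = (1 + cos(6*x))/2.
An antiderivative is F(x) = x/2 + sin(6*x)/12.
Then F(pi/3) - F(0) = (pi/6) - (0) = pi/6.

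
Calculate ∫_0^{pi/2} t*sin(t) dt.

1

Integrate by parts once (u = t, dv = sin(t) dt).
An antiderivative is F(t) = -t*cos(t) + sin(t).
Then F(pi/2) - F(0) = (1) - (0) = 1.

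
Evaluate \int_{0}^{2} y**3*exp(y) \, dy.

6 + 2*exp(2)

Integrate by parts 3 times (u = y^3, dv = exp(y) dy).
An antiderivative is F(y) = (y**3 - 3*y**2 + 6*y - 6)*exp(y).
Then F(2) - F(0) = (2*exp(2)) - (-6) = 6 + 2*exp(2).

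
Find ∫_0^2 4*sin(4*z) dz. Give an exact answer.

Let u = 4*z, so du = 4 dz. When z = 0, u = 0; when z = 2, u = 8.
The integral becomes ∫ sin(u) du from 0 to 8, with antiderivative -cos(u).
Back in z: F(z) = -cos(4*z).
Then F(2) - F(0) = (-cos(8)) - (-1) = 1 - cos(8).

1 - cos(8)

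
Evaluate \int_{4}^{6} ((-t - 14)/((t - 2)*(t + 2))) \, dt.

log(4/27)

Factor the denominator: t**2 - 4 = (t + 2)(t - 2).
Partial fractions: (-t - 14)/((t - 2)*(t + 2)) = 3/(t + 2) - 4/(t - 2).
An antiderivative is F(t) = -4*log(t - 2) + 3*log(t + 2).
Then F(6) - F(4) = (log(2)) - (log(27/2)) = log(4/27).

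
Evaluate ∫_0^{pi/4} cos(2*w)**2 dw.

Use the identity cos^2(2*w) = (1 + cos(4*w))/2.
An antiderivative is F(w) = w/2 + sin(4*w)/8.
Then F(pi/4) - F(0) = (pi/8) - (0) = pi/8.

pi/8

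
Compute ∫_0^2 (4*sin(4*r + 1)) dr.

Let u = 4*r + 1, so du = 4 dr. When r = 0, u = 1; when r = 2, u = 9.
The integral becomes ∫ sin(u) du from 1 to 9, with antiderivative -cos(u).
Back in r: F(r) = -cos(4*r + 1).
Then F(2) - F(0) = (-cos(9)) - (-cos(1)) = cos(1) - cos(9).

cos(1) - cos(9)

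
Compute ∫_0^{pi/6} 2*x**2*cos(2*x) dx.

Integrate by parts twice (u = x^2, dv = 2*cos(2*x) dx).
An antiderivative is F(x) = x**2*sin(2*x) + x*cos(2*x) - sin(2*x)/2.
Then F(pi/6) - F(0) = (-sqrt(3)/4 + sqrt(3)*pi**2/72 + pi/12) - (0) = -sqrt(3)/4 + sqrt(3)*pi**2/72 + pi/12.

-sqrt(3)/4 + sqrt(3)*pi**2/72 + pi/12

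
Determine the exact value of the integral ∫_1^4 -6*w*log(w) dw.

45/2 - 96*log(2)

Integrate by parts once (u = ln w, dv = -6*w dw).
An antiderivative is F(w) = -3*w**2*(2*log(w) - 1)/2.
Then F(4) - F(1) = (24 - 96*log(2)) - (3/2) = 45/2 - 96*log(2).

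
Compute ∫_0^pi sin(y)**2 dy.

pi/2

Use the identity sin^2(y) = (1 - cos(2*y))/2.
An antiderivative is F(y) = y/2 - sin(2*y)/4.
Then F(pi) - F(0) = (pi/2) - (0) = pi/2.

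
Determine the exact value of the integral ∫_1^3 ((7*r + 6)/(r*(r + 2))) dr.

Factor the denominator: r**2 + 2*r = (r + 2)r.
Partial fractions: (7*r + 6)/(r*(r + 2)) = 4/(r + 2) + 3/r.
An antiderivative is F(r) = 3*log(r) + 4*log(r + 2).
Then F(3) - F(1) = (3*log(3) + 4*log(5)) - (log(81)) = -log(3) + 4*log(5).

-log(3) + 4*log(5)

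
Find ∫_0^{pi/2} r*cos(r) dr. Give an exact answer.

-1 + pi/2

Integrate by parts once (u = r, dv = cos(r) dr).
An antiderivative is F(r) = r*sin(r) + cos(r).
Then F(pi/2) - F(0) = (pi/2) - (1) = -1 + pi/2.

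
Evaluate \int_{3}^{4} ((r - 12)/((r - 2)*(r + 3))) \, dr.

Factor the denominator: r**2 + r - 6 = (r + 3)(r - 2).
Partial fractions: (r - 12)/((r - 2)*(r + 3)) = 3/(r + 3) - 2/(r - 2).
An antiderivative is F(r) = -2*log(r - 2) + 3*log(r + 3).
Then F(4) - F(3) = (-2*log(2) + 3*log(7)) - (3*log(2) + 3*log(3)) = -5*log(2) - 3*log(3) + 3*log(7).

-5*log(2) - 3*log(3) + 3*log(7)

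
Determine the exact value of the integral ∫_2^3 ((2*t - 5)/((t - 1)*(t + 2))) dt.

-7*log(2) + 3*log(5)

Factor the denominator: t**2 + t - 2 = (t + 2)(t - 1).
Partial fractions: (2*t - 5)/((t - 1)*(t + 2)) = 3/(t + 2) - 1/(t - 1).
An antiderivative is F(t) = -log(t - 1) + 3*log(t + 2).
Then F(3) - F(2) = (-log(2) + 3*log(5)) - (log(64)) = -7*log(2) + 3*log(5).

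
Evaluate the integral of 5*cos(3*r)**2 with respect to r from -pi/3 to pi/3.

Use the identity cos^2(3*r) = (1 + cos(6*r))/2.
An antiderivative is F(r) = 5*r/2 + 5*sin(6*r)/12.
Then F(pi/3) - F(-pi/3) = (5*pi/6) - (-5*pi/6) = 5*pi/3.

5*pi/3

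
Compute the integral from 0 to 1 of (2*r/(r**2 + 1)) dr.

log(2)

Let u = r**2 + 1, so du = 2*r dr. When r = 0, u = 1; when r = 1, u = 2.
The integral becomes ∫ 1/u du from 1 to 2, with antiderivative log(u).
Back in r: F(r) = log(r**2 + 1).
Then F(1) - F(0) = (log(2)) - (0) = log(2).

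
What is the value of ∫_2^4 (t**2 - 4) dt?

32/3

By the power rule, an antiderivative is F(t) = t**3/3 - 4*t.
Then F(4) - F(2) = (16/3) - (-16/3) = 32/3.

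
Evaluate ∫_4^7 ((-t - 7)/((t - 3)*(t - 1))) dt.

-log(64)

Factor the denominator: t**2 - 4*t + 3 = (t - 1)(t - 3).
Partial fractions: (-t - 7)/((t - 3)*(t - 1)) = 4/(t - 1) - 5/(t - 3).
An antiderivative is F(t) = -5*log(t - 3) + 4*log(t - 1).
Then F(7) - F(4) = (log(81/64)) - (log(81)) = -log(64).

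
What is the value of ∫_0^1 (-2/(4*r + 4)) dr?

-log(2)/2

An antiderivative is F(r) = -log(4*r + 4)/2.
Then F(1) - F(0) = (-3*log(2)/2) - (-log(2)) = -log(2)/2.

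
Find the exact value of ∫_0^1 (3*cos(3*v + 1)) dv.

-sin(1) + sin(4)

Let u = 3*v + 1, so du = 3 dv. When v = 0, u = 1; when v = 1, u = 4.
The integral becomes ∫ cos(u) du from 1 to 4, with antiderivative sin(u).
Back in v: F(v) = sin(3*v + 1).
Then F(1) - F(0) = (sin(4)) - (sin(1)) = -sin(1) + sin(4).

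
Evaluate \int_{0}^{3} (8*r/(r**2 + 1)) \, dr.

4*log(2) + 4*log(5)

Let u = r**2 + 1, so du = 2*r dr. When r = 0, u = 1; when r = 3, u = 10.
The integral becomes 4·∫ 1/u du from 1 to 10, with antiderivative 4*log(u).
Back in r: F(r) = 4*log(r**2 + 1).
Then F(3) - F(0) = (4*log(2) + 4*log(5)) - (0) = 4*log(2) + 4*log(5).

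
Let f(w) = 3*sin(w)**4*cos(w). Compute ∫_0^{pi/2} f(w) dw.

3/5

Let u = sin(w), so du = cos(w) dw. When w = 0, u = 0; when w = pi/2, u = 1.
The integral becomes 3·∫ u**4 du from 0 to 1, with antiderivative 3*u**5/5.
Back in w: F(w) = 3*sin(w)**5/5.
Then F(pi/2) - F(0) = (3/5) - (0) = 3/5.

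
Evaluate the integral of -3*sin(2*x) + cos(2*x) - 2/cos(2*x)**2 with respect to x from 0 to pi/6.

An antiderivative is F(x) = sin(2*x)/2 + 3*cos(2*x)/2 - tan(2*x).
Then F(pi/6) - F(0) = (3/4 - 3*sqrt(3)/4) - (3/2) = -3*sqrt(3)/4 - 3/4.

-3*sqrt(3)/4 - 3/4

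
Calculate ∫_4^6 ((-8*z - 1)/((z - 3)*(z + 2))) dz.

Factor the denominator: z**2 - z - 6 = (z + 2)(z - 3).
Partial fractions: (-8*z - 1)/((z - 3)*(z + 2)) = -3/(z + 2) - 5/(z - 3).
An antiderivative is F(z) = -5*log(z - 3) - 3*log(z + 2).
Then F(6) - F(4) = (-9*log(2) - 5*log(3)) - (-3*log(3) - 3*log(2)) = -6*log(2) - 2*log(3).

-6*log(2) - 2*log(3)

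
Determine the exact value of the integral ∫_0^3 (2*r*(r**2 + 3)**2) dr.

567

Let u = r**2 + 3, so du = 2*r dr. When r = 0, u = 3; when r = 3, u = 12.
The integral becomes ∫ u**2 du from 3 to 12, with antiderivative u**3/3.
Back in r: F(r) = (r**2 + 3)**3/3.
Then F(3) - F(0) = (576) - (9) = 567.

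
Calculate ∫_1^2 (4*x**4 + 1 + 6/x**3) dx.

561/20

By the power rule, an antiderivative is F(x) = 4*x**5/5 + x - 3/x**2.
Then F(2) - F(1) = (537/20) - (-6/5) = 561/20.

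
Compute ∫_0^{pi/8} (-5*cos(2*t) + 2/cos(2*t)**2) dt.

An antiderivative is F(t) = -5*sin(2*t)/2 + tan(2*t).
Then F(pi/8) - F(0) = (1 - 5*sqrt(2)/4) - (0) = 1 - 5*sqrt(2)/4.

1 - 5*sqrt(2)/4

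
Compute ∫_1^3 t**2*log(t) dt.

Integrate by parts once (u = ln t, dv = t**2 dt).
An antiderivative is F(t) = t**3*(3*log(t) - 1)/9.
Then F(3) - F(1) = (-3 + 9*log(3)) - (-1/9) = -26/9 + 9*log(3).

-26/9 + 9*log(3)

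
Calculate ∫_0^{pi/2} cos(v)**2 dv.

pi/4

Use the identity cos^2(v) = (1 + cos(2*v))/2.
An antiderivative is F(v) = v/2 + sin(2*v)/4.
Then F(pi/2) - F(0) = (pi/4) - (0) = pi/4.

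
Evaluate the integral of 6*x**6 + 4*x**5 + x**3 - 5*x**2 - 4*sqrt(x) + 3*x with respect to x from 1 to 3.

By the power rule, an antiderivative is F(x) = 6*x**7/7 + 2*x**6/3 + x**4/4 - 8*x**(3/2)/3 - 5*x**3/3 + 3*x**2/2.
Then F(3) - F(1) = (65781/28 - 8*sqrt(3)) - (-89/84) = 49358/21 - 8*sqrt(3).

49358/21 - 8*sqrt(3)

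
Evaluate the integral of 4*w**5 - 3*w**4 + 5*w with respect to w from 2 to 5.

By the power rule, an antiderivative is F(w) = 2*w**6/3 - 3*w**5/5 + 5*w**2/2.
Then F(5) - F(2) = (51625/6) - (502/15) = 85707/10.

85707/10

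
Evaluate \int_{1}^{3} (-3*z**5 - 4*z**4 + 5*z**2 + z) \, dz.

-7654/15

By the power rule, an antiderivative is F(z) = -z**6/2 - 4*z**5/5 + 5*z**3/3 + z**2/2.
Then F(3) - F(1) = (-2547/5) - (13/15) = -7654/15.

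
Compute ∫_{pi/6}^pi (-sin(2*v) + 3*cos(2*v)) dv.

An antiderivative is F(v) = 3*sin(2*v)/2 + cos(2*v)/2.
Then F(pi) - F(pi/6) = (1/2) - (1/4 + 3*sqrt(3)/4) = 1/4 - 3*sqrt(3)/4.

1/4 - 3*sqrt(3)/4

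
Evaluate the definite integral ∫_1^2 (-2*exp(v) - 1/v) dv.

An antiderivative is F(v) = -2*exp(v) - log(v).
Then F(2) - F(1) = (-2*exp(2) - log(2)) - (-2*exp(1)) = -2*exp(2) - log(2) + 2*exp(1).

-2*exp(2) - log(2) + 2*exp(1)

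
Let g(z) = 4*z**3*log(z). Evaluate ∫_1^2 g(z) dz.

Integrate by parts once (u = ln z, dv = 4*z**3 dz).
An antiderivative is F(z) = z**4*(4*log(z) - 1)/4.
Then F(2) - F(1) = (-4 + 16*log(2)) - (-1/4) = -15/4 + 16*log(2).

-15/4 + 16*log(2)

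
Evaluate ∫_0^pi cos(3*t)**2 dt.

Use the identity cos^2(3*t) = (1 + cos(6*t))/2.
An antiderivative is F(t) = t/2 + sin(6*t)/12.
Then F(pi) - F(0) = (pi/2) - (0) = pi/2.

pi/2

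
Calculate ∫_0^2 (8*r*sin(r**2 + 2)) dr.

-4*cos(6) + 4*cos(2)

Let u = r**2 + 2, so du = 2*r dr. When r = 0, u = 2; when r = 2, u = 6.
The integral becomes 4·∫ sin(u) du from 2 to 6, with antiderivative -4*cos(u).
Back in r: F(r) = -4*cos(r**2 + 2).
Then F(2) - F(0) = (-4*cos(6)) - (-4*cos(2)) = -4*cos(6) + 4*cos(2).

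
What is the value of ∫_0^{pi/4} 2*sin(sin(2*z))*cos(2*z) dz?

1 - cos(1)

Let u = sin(2*z), so du = 2*cos(2*z) dz. When z = 0, u = 0; when z = pi/4, u = 1.
The integral becomes ∫ sin(u) du from 0 to 1, with antiderivative -cos(u).
Back in z: F(z) = -cos(sin(2*z)).
Then F(pi/4) - F(0) = (-cos(1)) - (-1) = 1 - cos(1).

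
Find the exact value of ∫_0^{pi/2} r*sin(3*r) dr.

-1/9

Integrate by parts once (u = r, dv = sin(3*r) dr).
An antiderivative is F(r) = -r*cos(3*r)/3 + sin(3*r)/9.
Then F(pi/2) - F(0) = (-1/9) - (0) = -1/9.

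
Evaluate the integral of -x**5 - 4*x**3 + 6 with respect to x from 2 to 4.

By the power rule, an antiderivative is F(x) = -x**6/6 - x**4 + 6*x.
Then F(4) - F(2) = (-2744/3) - (-44/3) = -900.

-900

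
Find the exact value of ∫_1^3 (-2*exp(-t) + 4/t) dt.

-2*exp(-1) + 2*exp(-3) + 4*log(3)

An antiderivative is F(t) = 4*log(t) + 2*exp(-t).
Then F(3) - F(1) = (2*exp(-3) + 4*log(3)) - (2*exp(-1)) = -2*exp(-1) + 2*exp(-3) + 4*log(3).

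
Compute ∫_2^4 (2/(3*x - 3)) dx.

2*log(3)/3

An antiderivative is F(x) = 2*log(3*x - 3)/3.
Then F(4) - F(2) = (4*log(3)/3) - (2*log(3)/3) = 2*log(3)/3.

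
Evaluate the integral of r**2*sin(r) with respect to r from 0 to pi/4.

-2 - sqrt(2)*pi**2/32 + sqrt(2)*pi/4 + sqrt(2)

Integrate by parts twice (u = r^2, dv = sin(r) dr).
An antiderivative is F(r) = -r**2*cos(r) + 2*r*sin(r) + 2*cos(r).
Then F(pi/4) - F(0) = (sqrt(2)*(-pi**2 + 8*pi + 32)/32) - (2) = -2 - sqrt(2)*pi**2/32 + sqrt(2)*pi/4 + sqrt(2).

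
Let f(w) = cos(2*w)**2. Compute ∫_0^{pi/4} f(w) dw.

pi/8

Use the identity cos^2(2*w) = (1 + cos(4*w))/2.
An antiderivative is F(w) = w/2 + sin(4*w)/8.
Then F(pi/4) - F(0) = (pi/8) - (0) = pi/8.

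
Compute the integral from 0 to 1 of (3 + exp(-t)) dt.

An antiderivative is F(t) = 3*t - exp(-t).
Then F(1) - F(0) = (3 - exp(-1)) - (-1) = 4 - exp(-1).

4 - exp(-1)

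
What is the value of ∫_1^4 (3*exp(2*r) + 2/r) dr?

-3*exp(2)/2 + log(16) + 3*exp(8)/2

An antiderivative is F(r) = 3*exp(2*r)/2 + 2*log(r).
Then F(4) - F(1) = (log(16) + 3*exp(8)/2) - (3*exp(2)/2) = -3*exp(2)/2 + log(16) + 3*exp(8)/2.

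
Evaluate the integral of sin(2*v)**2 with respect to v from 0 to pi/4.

Use the identity sin^2(2*v) = (1 - cos(4*v))/2.
An antiderivative is F(v) = v/2 - sin(4*v)/8.
Then F(pi/4) - F(0) = (pi/8) - (0) = pi/8.

pi/8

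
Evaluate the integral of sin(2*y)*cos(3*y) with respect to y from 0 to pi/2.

-2/5

Use the identity sin(2*y)cos(3*y) = [sin(5*y) + sin(-y)]/2.
An antiderivative is F(y) = cos(y)/2 - cos(5*y)/10.
Then F(pi/2) - F(0) = (0) - (2/5) = -2/5.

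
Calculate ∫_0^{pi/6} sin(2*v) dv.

1/4

An antiderivative is F(v) = -cos(2*v)/2.
Then F(pi/6) - F(0) = (-1/4) - (-1/2) = 1/4.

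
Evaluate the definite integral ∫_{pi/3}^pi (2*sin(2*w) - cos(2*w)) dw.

-3/2 + sqrt(3)/4

An antiderivative is F(w) = -sin(2*w)/2 - cos(2*w).
Then F(pi) - F(pi/3) = (-1) - (1/2 - sqrt(3)/4) = -3/2 + sqrt(3)/4.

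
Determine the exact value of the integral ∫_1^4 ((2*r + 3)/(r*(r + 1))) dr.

Factor the denominator: r**2 + r = (r + 1)r.
Partial fractions: (2*r + 3)/(r*(r + 1)) = -1/(r + 1) + 3/r.
An antiderivative is F(r) = 3*log(r) - log(r + 1).
Then F(4) - F(1) = (log(64/5)) - (-log(2)) = -log(5) + 7*log(2).

-log(5) + 7*log(2)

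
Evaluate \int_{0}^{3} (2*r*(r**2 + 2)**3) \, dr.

Let u = r**2 + 2, so du = 2*r dr. When r = 0, u = 2; when r = 3, u = 11.
The integral becomes ∫ u**3 du from 2 to 11, with antiderivative u**4/4.
Back in r: F(r) = (r**2 + 2)**4/4.
Then F(3) - F(0) = (14641/4) - (4) = 14625/4.

14625/4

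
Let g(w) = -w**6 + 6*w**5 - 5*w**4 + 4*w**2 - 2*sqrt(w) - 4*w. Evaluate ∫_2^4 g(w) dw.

By the power rule, an antiderivative is F(w) = -w**7/7 + w**6 - w**5 - 4*w**(3/2)/3 + 4*w**3/3 - 2*w**2.
Then F(4) - F(2) = (16256/21) - (344/21 - 8*sqrt(2)/3) = 8*sqrt(2)/3 + 5304/7.

8*sqrt(2)/3 + 5304/7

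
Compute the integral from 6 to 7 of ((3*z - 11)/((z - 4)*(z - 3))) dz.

Factor the denominator: z**2 - 7*z + 12 = (z - 3)(z - 4).
Partial fractions: (3*z - 11)/((z - 4)*(z - 3)) = 2/(z - 3) + 1/(z - 4).
An antiderivative is F(z) = log(z - 4) + 2*log(z - 3).
Then F(7) - F(6) = (log(48)) - (log(18)) = log(8/3).

log(8/3)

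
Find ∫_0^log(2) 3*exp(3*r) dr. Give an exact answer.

7

Let u = exp(r), so du = exp(r) dr. When r = 0, u = 1; when r = log(2), u = 2.
The integral becomes 3·∫ u**2 du from 1 to 2, with antiderivative u**3.
Back in r: F(r) = exp(3*r).
Then F(log(2)) - F(0) = (8) - (1) = 7.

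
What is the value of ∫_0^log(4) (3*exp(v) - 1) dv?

9 - log(4)

An antiderivative is F(v) = -v + 3*exp(v).
Then F(log(4)) - F(0) = (12 - log(4)) - (3) = 9 - log(4).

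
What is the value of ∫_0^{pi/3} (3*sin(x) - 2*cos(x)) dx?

An antiderivative is F(x) = -2*sin(x) - 3*cos(x).
Then F(pi/3) - F(0) = (-sqrt(3) - 3/2) - (-3) = 3/2 - sqrt(3).

3/2 - sqrt(3)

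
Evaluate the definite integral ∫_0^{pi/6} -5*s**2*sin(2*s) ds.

Integrate by parts twice (u = s^2, dv = -5*sin(2*s) ds).
An antiderivative is F(s) = 5*s**2*cos(2*s)/2 - 5*s*sin(2*s)/2 - 5*cos(2*s)/4.
Then F(pi/6) - F(0) = (-5*sqrt(3)*pi/24 - 5/8 + 5*pi**2/144) - (-5/4) = -5*sqrt(3)*pi/24 + 5*pi**2/144 + 5/8.

-5*sqrt(3)*pi/24 + 5*pi**2/144 + 5/8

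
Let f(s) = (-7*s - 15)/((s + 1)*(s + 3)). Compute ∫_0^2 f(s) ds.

-3*log(5) - log(3)

Factor the denominator: s**2 + 4*s + 3 = (s + 3)(s + 1).
Partial fractions: (-7*s - 15)/((s + 1)*(s + 3)) = -3/(s + 3) - 4/(s + 1).
An antiderivative is F(s) = -4*log(s + 1) - 3*log(s + 3).
Then F(2) - F(0) = (-3*log(5) - 4*log(3)) - (-log(27)) = -3*log(5) - log(3).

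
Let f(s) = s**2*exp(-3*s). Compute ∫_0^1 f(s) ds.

Integrate by parts twice (u = s^2, dv = exp(-3*s) ds).
An antiderivative is F(s) = (-9*s**2 - 6*s - 2)*exp(-3*s)/27.
Then F(1) - F(0) = (-17*exp(-3)/27) - (-2/27) = 2/27 - 17*exp(-3)/27.

2/27 - 17*exp(-3)/27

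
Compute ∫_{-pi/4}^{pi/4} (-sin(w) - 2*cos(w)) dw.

An antiderivative is F(w) = -2*sin(w) + cos(w).
Then F(pi/4) - F(-pi/4) = (-sqrt(2)/2) - (3*sqrt(2)/2) = -2*sqrt(2).

-2*sqrt(2)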